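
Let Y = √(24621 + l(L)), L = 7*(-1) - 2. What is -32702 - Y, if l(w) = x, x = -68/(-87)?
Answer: -32702 - √186362265/87 ≈ -32859.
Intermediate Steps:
x = 68/87 (x = -68*(-1/87) = 68/87 ≈ 0.78161)
L = -9 (L = -7 - 2 = -9)
l(w) = 68/87
Y = √186362265/87 (Y = √(24621 + 68/87) = √(2142095/87) = √186362265/87 ≈ 156.91)
-32702 - Y = -32702 - √186362265/87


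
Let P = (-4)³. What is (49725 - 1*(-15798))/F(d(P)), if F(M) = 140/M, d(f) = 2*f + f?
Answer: -3145104/35 ≈ -89860.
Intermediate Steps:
P = -64
d(f) = 3*f
(49725 - 1*(-15798))/F(d(P)) = (49725 - 1*(-15798))/((140/((3*(-64))))) = (49725 + 15798)/((140/(-192))) = 65523/((140*(-1/192))) = 65523/(-35/48) = 65523*(-48/35) = -3145104/35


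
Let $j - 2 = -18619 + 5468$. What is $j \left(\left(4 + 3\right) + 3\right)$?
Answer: $-131490$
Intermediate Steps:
$j = -13149$ ($j = 2 + \left(-18619 + 5468\right) = 2 - 13151 = -13149$)
$j \left(\left(4 + 3\right) + 3\right) = - 13149 \left(\left(4 + 3\right) + 3\right) = - 13149 \left(7 + 3\right) = \left(-13149\right) 10 = -131490$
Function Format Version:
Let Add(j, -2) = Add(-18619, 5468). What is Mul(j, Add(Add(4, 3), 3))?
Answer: -131490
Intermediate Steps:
j = -13149 (j = Add(2, Add(-18619, 5468)) = Add(2, -13151) = -13149)
Mul(j, Add(Add(4, 3), 3)) = Mul(-13149, Add(Add(4, 3), 3)) = Mul(-13149, Add(7, 3)) = Mul(-13149, 10) = -131490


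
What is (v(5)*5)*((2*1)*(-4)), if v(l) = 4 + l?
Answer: -360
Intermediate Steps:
(v(5)*5)*((2*1)*(-4)) = ((4 + 5)*5)*((2*1)*(-4)) = (9*5)*(2*(-4)) = 45*(-8) = -360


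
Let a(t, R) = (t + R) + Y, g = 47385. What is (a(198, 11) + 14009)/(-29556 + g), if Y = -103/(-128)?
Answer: 28889/36224 ≈ 0.79751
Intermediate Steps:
Y = 103/128 (Y = -103*(-1/128) = 103/128 ≈ 0.80469)
a(t, R) = 103/128 + R + t (a(t, R) = (t + R) + 103/128 = (R + t) + 103/128 = 103/128 + R + t)
(a(198, 11) + 14009)/(-29556 + g) = ((103/128 + 11 + 198) + 14009)/(-29556 + 47385) = (26855/128 + 14009)/17829 = (1820007/128)*(1/17829) = 28889/36224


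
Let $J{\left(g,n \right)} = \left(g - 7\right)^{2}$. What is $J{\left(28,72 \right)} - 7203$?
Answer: $-6762$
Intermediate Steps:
$J{\left(g,n \right)} = \left(-7 + g\right)^{2}$
$J{\left(28,72 \right)} - 7203 = \left(-7 + 28\right)^{2} - 7203 = 21^{2} - 7203 = 441 - 7203 = -6762$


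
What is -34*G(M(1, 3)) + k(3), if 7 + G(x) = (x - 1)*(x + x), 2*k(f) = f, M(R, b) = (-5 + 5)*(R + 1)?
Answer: 479/2 ≈ 239.50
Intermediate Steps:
M(R, b) = 0 (M(R, b) = 0*(1 + R) = 0)
k(f) = f/2
G(x) = -7 + 2*x*(-1 + x) (G(x) = -7 + (x - 1)*(x + x) = -7 + (-1 + x)*(2*x) = -7 + 2*x*(-1 + x))
-34*G(M(1, 3)) + k(3) = -34*(-7 - 2*0 + 2*0²) + (½)*3 = -34*(-7 + 0 + 2*0) + 3/2 = -34*(-7 + 0 + 0) + 3/2 = -34*(-7) + 3/2 = 238 + 3/2 = 479/2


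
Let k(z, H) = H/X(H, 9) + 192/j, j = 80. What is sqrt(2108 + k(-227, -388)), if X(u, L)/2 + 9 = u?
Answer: sqrt(8317376290)/1985 ≈ 45.944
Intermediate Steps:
X(u, L) = -18 + 2*u
k(z, H) = 12/5 + H/(-18 + 2*H) (k(z, H) = H/(-18 + 2*H) + 192/80 = H/(-18 + 2*H) + 192*(1/80) = H/(-18 + 2*H) + 12/5 = 12/5 + H/(-18 + 2*H))
sqrt(2108 + k(-227, -388)) = sqrt(2108 + (-216 + 29*(-388))/(10*(-9 - 388))) = sqrt(2108 + (1/10)*(-216 - 11252)/(-397)) = sqrt(2108 + (1/10)*(-1/397)*(-11468)) = sqrt(2108 + 5734/1985) = sqrt(4190114/1985) = sqrt(8317376290)/1985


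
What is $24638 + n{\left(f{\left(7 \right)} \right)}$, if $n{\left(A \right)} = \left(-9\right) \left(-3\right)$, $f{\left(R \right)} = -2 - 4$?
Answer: $24665$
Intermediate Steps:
$f{\left(R \right)} = -6$ ($f{\left(R \right)} = -2 - 4 = -6$)
$n{\left(A \right)} = 27$
$24638 + n{\left(f{\left(7 \right)} \right)} = 24638 + 27 = 24665$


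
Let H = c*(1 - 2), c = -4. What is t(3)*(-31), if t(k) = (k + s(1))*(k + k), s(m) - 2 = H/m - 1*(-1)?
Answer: -1860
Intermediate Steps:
H = 4 (H = -4*(1 - 2) = -4*(-1) = 4)
s(m) = 3 + 4/m (s(m) = 2 + (4/m - 1*(-1)) = 2 + (4/m + 1) = 2 + (1 + 4/m) = 3 + 4/m)
t(k) = 2*k*(7 + k) (t(k) = (k + (3 + 4/1))*(k + k) = (k + (3 + 4*1))*(2*k) = (k + (3 + 4))*(2*k) = (k + 7)*(2*k) = (7 + k)*(2*k) = 2*k*(7 + k))
t(3)*(-31) = (2*3*(7 + 3))*(-31) = (2*3*10)*(-31) = 60*(-31) = -1860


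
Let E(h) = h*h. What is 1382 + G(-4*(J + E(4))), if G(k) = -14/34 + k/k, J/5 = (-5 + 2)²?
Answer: 23504/17 ≈ 1382.6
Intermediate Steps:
E(h) = h²
J = 45 (J = 5*(-5 + 2)² = 5*(-3)² = 5*9 = 45)
G(k) = 10/17 (G(k) = -14*1/34 + 1 = -7/17 + 1 = 10/17)
1382 + G(-4*(J + E(4))) = 1382 + 10/17 = 23504/17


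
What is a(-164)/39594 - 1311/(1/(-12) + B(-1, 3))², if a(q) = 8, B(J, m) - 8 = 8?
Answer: -3737210924/722214357 ≈ -5.1747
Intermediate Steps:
B(J, m) = 16 (B(J, m) = 8 + 8 = 16)
a(-164)/39594 - 1311/(1/(-12) + B(-1, 3))² = 8/39594 - 1311/(1/(-12) + 16)² = 8*(1/39594) - 1311/(-1/12 + 16)² = 4/19797 - 1311/((191/12)²) = 4/19797 - 1311/36481/144 = 4/19797 - 1311*144/36481 = 4/19797 - 188784/36481 = -3737210924/722214357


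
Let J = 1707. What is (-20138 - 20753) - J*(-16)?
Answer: -13579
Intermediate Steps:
(-20138 - 20753) - J*(-16) = (-20138 - 20753) - 1707*(-16) = -40891 - 1*(-27312) = -40891 + 27312 = -13579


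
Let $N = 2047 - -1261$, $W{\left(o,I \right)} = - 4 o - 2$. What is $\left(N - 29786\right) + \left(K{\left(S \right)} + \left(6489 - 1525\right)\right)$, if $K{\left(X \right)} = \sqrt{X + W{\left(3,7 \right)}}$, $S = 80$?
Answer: $-21514 + \sqrt{66} \approx -21506.0$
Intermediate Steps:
$W{\left(o,I \right)} = -2 - 4 o$
$N = 3308$ ($N = 2047 + 1261 = 3308$)
$K{\left(X \right)} = \sqrt{-14 + X}$ ($K{\left(X \right)} = \sqrt{X - 14} = \sqrt{-14 + X}$)
$\left(N - 29786\right) + \left(K{\left(S \right)} + \left(6489 - 1525\right)\right) = \left(3308 - 29786\right) + \left(\sqrt{-14 + 80} + \left(6489 - 1525\right)\right) = -26478 + \left(\sqrt{66} + \left(6489 - 1525\right)\right) = -26478 + \left(\sqrt{66} + 4964\right) = -26478 + \left(4964 + \sqrt{66}\right) = -21514 + \sqrt{66}$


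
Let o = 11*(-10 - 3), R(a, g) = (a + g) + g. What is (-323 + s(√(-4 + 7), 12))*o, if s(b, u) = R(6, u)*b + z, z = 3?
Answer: 45760 - 4290*√3 ≈ 38330.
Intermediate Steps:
R(a, g) = a + 2*g
o = -143 (o = 11*(-13) = -143)
s(b, u) = 3 + b*(6 + 2*u) (s(b, u) = (6 + 2*u)*b + 3 = b*(6 + 2*u) + 3 = 3 + b*(6 + 2*u))
(-323 + s(√(-4 + 7), 12))*o = (-323 + (3 + 2*√(-4 + 7)*(3 + 12)))*(-143) = (-323 + (3 + 2*√3*15))*(-143) = (-323 + (3 + 30*√3))*(-143) = (-320 + 30*√3)*(-143) = 45760 - 4290*√3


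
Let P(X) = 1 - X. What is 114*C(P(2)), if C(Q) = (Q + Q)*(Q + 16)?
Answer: -3420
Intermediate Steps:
C(Q) = 2*Q*(16 + Q) (C(Q) = (2*Q)*(16 + Q) = 2*Q*(16 + Q))
114*C(P(2)) = 114*(2*(1 - 1*2)*(16 + (1 - 1*2))) = 114*(2*(1 - 2)*(16 + (1 - 2))) = 114*(2*(-1)*(16 - 1)) = 114*(2*(-1)*15) = 114*(-30) = -3420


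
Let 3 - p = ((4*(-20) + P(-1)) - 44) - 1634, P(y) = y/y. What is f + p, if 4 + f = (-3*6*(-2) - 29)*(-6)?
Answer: 1714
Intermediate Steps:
P(y) = 1
p = 1760 (p = 3 - (((4*(-20) + 1) - 44) - 1634) = 3 - (((-80 + 1) - 44) - 1634) = 3 - ((-79 - 44) - 1634) = 3 - (-123 - 1634) = 3 - 1*(-1757) = 3 + 1757 = 1760)
f = -46 (f = -4 + (-3*6*(-2) - 29)*(-6) = -4 + (-18*(-2) - 29)*(-6) = -4 + (36 - 29)*(-6) = -4 + 7*(-6) = -4 - 42 = -46)
f + p = -46 + 1760 = 1714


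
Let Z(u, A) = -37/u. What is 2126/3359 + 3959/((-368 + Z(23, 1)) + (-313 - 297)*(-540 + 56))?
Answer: 14724432857/22780801821 ≈ 0.64635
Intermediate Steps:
2126/3359 + 3959/((-368 + Z(23, 1)) + (-313 - 297)*(-540 + 56)) = 2126/3359 + 3959/((-368 - 37/23) + (-313 - 297)*(-540 + 56)) = 2126*(1/3359) + 3959/((-368 - 37*1/23) - 610*(-484)) = 2126/3359 + 3959/((-368 - 37/23) + 295240) = 2126/3359 + 3959/(-8501/23 + 295240) = 2126/3359 + 3959/(6782019/23) = 2126/3359 + 3959*(23/6782019) = 2126/3359 + 91057/6782019 = 14724432857/22780801821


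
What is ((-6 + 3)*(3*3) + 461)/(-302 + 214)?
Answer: -217/44 ≈ -4.9318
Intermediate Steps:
((-6 + 3)*(3*3) + 461)/(-302 + 214) = (-3*9 + 461)/(-88) = (-27 + 461)*(-1/88) = 434*(-1/88) = -217/44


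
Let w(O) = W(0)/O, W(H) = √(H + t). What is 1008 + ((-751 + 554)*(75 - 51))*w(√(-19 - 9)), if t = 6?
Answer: 1008 + 2364*I*√42/7 ≈ 1008.0 + 2188.6*I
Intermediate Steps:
W(H) = √(6 + H) (W(H) = √(H + 6) = √(6 + H))
w(O) = √6/O (w(O) = √(6 + 0)/O = √6/O)
1008 + ((-751 + 554)*(75 - 51))*w(√(-19 - 9)) = 1008 + ((-751 + 554)*(75 - 51))*(√6/(√(-19 - 9))) = 1008 + (-197*24)*(√6/(√(-28))) = 1008 - 4728*√6/(2*I*√7) = 1008 - 4728*√6*(-I*√7/14) = 1008 - (-2364)*I*√42/7 = 1008 + 2364*I*√42/7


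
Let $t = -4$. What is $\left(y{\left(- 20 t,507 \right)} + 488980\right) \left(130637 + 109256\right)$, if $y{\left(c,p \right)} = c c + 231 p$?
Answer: $146933742821$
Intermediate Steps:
$y{\left(c,p \right)} = c^{2} + 231 p$
$\left(y{\left(- 20 t,507 \right)} + 488980\right) \left(130637 + 109256\right) = \left(\left(\left(\left(-20\right) \left(-4\right)\right)^{2} + 231 \cdot 507\right) + 488980\right) \left(130637 + 109256\right) = \left(\left(80^{2} + 117117\right) + 488980\right) 239893 = \left(\left(6400 + 117117\right) + 488980\right) 239893 = \left(123517 + 488980\right) 239893 = 612497 \cdot 239893 = 146933742821$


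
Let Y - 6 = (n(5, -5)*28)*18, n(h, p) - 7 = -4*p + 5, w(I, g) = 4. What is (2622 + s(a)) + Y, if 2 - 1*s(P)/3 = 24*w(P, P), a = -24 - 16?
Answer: 18474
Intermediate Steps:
a = -40
n(h, p) = 12 - 4*p (n(h, p) = 7 + (-4*p + 5) = 7 + (5 - 4*p) = 12 - 4*p)
Y = 16134 (Y = 6 + ((12 - 4*(-5))*28)*18 = 6 + ((12 + 20)*28)*18 = 6 + (32*28)*18 = 6 + 896*18 = 6 + 16128 = 16134)
s(P) = -282 (s(P) = 6 - 72*4 = 6 - 3*96 = 6 - 288 = -282)
(2622 + s(a)) + Y = (2622 - 282) + 16134 = 2340 + 16134 = 18474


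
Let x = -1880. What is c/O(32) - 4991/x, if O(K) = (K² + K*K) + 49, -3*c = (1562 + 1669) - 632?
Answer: 26512261/11827080 ≈ 2.2417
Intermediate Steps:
c = -2599/3 (c = -((1562 + 1669) - 632)/3 = -(3231 - 632)/3 = -⅓*2599 = -2599/3 ≈ -866.33)
O(K) = 49 + 2*K² (O(K) = (K² + K²) + 49 = 2*K² + 49 = 49 + 2*K²)
c/O(32) - 4991/x = -2599/(3*(49 + 2*32²)) - 4991/(-1880) = -2599/(3*(49 + 2*1024)) - 4991*(-1/1880) = -2599/(3*(49 + 2048)) + 4991/1880 = -2599/3/2097 + 4991/1880 = -2599/3*1/2097 + 4991/1880 = -2599/6291 + 4991/1880 = 26512261/11827080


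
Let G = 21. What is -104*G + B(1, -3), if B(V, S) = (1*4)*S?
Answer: -2196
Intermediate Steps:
B(V, S) = 4*S
-104*G + B(1, -3) = -104*21 + 4*(-3) = -2184 - 12 = -2196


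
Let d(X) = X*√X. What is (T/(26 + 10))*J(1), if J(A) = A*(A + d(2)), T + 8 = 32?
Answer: ⅔ + 4*√2/3 ≈ 2.5523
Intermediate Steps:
T = 24 (T = -8 + 32 = 24)
d(X) = X^(3/2)
J(A) = A*(A + 2*√2) (J(A) = A*(A + 2^(3/2)) = A*(A + 2*√2))
(T/(26 + 10))*J(1) = (24/(26 + 10))*(1*(1 + 2*√2)) = (24/36)*(1 + 2*√2) = ((1/36)*24)*(1 + 2*√2) = 2*(1 + 2*√2)/3 = ⅔ + 4*√2/3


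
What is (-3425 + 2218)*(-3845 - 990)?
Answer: 5835845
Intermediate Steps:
(-3425 + 2218)*(-3845 - 990) = -1207*(-4835) = 5835845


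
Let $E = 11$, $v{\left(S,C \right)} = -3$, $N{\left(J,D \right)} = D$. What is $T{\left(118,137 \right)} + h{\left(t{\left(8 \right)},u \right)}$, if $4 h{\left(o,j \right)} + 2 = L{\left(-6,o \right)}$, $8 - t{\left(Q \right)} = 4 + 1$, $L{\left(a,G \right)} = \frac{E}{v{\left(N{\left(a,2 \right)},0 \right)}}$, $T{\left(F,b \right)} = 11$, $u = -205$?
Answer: $\frac{115}{12} \approx 9.5833$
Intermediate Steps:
$L{\left(a,G \right)} = - \frac{11}{3}$ ($L{\left(a,G \right)} = \frac{11}{-3} = 11 \left(- \frac{1}{3}\right) = - \frac{11}{3}$)
$t{\left(Q \right)} = 3$ ($t{\left(Q \right)} = 8 - \left(4 + 1\right) = 8 - 5 = 3$)
$h{\left(o,j \right)} = - \frac{17}{12}$ ($h{\left(o,j \right)} = - \frac{1}{2} + \frac{1}{4} \left(- \frac{11}{3}\right) = - \frac{1}{2} - \frac{11}{12} = - \frac{17}{12}$)
$T{\left(118,137 \right)} + h{\left(t{\left(8 \right)},u \right)} = 11 - \frac{17}{12} = \frac{115}{12}$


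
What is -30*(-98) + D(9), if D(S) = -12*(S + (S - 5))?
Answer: 2784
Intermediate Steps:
D(S) = 60 - 24*S (D(S) = -12*(S + (-5 + S)) = -12*(-5 + 2*S) = 60 - 24*S)
-30*(-98) + D(9) = -30*(-98) + (60 - 24*9) = 2940 + (60 - 216) = 2940 - 156 = 2784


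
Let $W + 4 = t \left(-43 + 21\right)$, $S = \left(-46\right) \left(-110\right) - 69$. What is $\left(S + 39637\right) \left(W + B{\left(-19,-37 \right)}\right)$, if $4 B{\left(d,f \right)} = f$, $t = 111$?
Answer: $-109572897$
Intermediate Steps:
$S = 4991$ ($S = 5060 - 69 = 4991$)
$B{\left(d,f \right)} = \frac{f}{4}$
$W = -2446$ ($W = -4 + 111 \left(-43 + 21\right) = -4 + 111 \left(-22\right) = -4 - 2442 = -2446$)
$\left(S + 39637\right) \left(W + B{\left(-19,-37 \right)}\right) = \left(4991 + 39637\right) \left(-2446 + \frac{1}{4} \left(-37\right)\right) = 44628 \left(-2446 - \frac{37}{4}\right) = 44628 \left(- \frac{9821}{4}\right) = -109572897$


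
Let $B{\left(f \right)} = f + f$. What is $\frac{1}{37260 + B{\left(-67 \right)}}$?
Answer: $\frac{1}{37126} \approx 2.6935 \cdot 10^{-5}$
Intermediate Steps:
$B{\left(f \right)} = 2 f$
$\frac{1}{37260 + B{\left(-67 \right)}} = \frac{1}{37260 + 2 \left(-67\right)} = \frac{1}{37260 - 134} = \frac{1}{37126}$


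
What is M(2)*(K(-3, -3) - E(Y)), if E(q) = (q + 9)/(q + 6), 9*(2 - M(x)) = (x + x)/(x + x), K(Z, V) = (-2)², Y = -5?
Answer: 0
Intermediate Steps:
K(Z, V) = 4
M(x) = 17/9 (M(x) = 2 - (x + x)/(9*(x + x)) = 2 - 2*x/(9*(2*x)) = 2 - 2*x*1/(2*x)/9 = 2 - ⅑*1 = 2 - ⅑ = 17/9)
E(q) = (9 + q)/(6 + q)
M(2)*(K(-3, -3) - E(Y)) = 17*(4 - (9 - 5)/(6 - 5))/9 = 17*(4 - 4/1)/9 = 17*(4 - 4)/9 = (17/9)*0 = 0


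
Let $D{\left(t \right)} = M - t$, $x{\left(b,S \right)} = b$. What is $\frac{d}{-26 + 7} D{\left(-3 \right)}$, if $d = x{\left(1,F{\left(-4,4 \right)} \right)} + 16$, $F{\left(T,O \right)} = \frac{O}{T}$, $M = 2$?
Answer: $- \frac{85}{19} \approx -4.4737$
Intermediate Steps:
$d = 17$ ($d = 1 + 16 = 17$)
$D{\left(t \right)} = 2 - t$
$\frac{d}{-26 + 7} D{\left(-3 \right)} = \frac{1}{-26 + 7} \cdot 17 \left(2 - -3\right) = \frac{1}{-19} \cdot 17 \left(2 + 3\right) = \left(- \frac{1}{19}\right) 17 \cdot 5 = \left(- \frac{17}{19}\right) 5 = - \frac{85}{19}$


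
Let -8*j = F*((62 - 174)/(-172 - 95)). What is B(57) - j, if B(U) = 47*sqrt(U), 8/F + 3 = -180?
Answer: -112/48861 + 47*sqrt(57) ≈ 354.84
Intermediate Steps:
F = -8/183 (F = 8/(-3 - 180) = 8/(-183) = 8*(-1/183) = -8/183 ≈ -0.043716)
j = 112/48861 (j = -(-1)*(62 - 174)/(-172 - 95)/183 = -(-1)*(-112/(-267))/183 = -(-1)*(-112*(-1/267))/183 = -(-1)*112/(183*267) = -1/8*(-896/48861) = 112/48861 ≈ 0.0022922)
B(57) - j = 47*sqrt(57) - 1*112/48861 = 47*sqrt(57) - 112/48861 = -112/48861 + 47*sqrt(57)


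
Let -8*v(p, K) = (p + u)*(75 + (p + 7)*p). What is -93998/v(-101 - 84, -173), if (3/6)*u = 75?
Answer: -751984/1155175 ≈ -0.65097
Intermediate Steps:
u = 150 (u = 2*75 = 150)
v(p, K) = -(75 + p*(7 + p))*(150 + p)/8 (v(p, K) = -(p + 150)*(75 + (p + 7)*p)/8 = -(150 + p)*(75 + (7 + p)*p)/8 = -(150 + p)*(75 + p*(7 + p))/8 = -(75 + p*(7 + p))*(150 + p)/8)
-93998/v(-101 - 84, -173) = -93998/(-5625/4 - 1125*(-101 - 84)/8 - 157*(-101 - 84)**2/8 - (-101 - 84)**3/8) = -93998/(-5625/4 - 1125/8*(-185) - 157/8*(-185)**2 - 1/8*(-185)**3) = -93998/(-5625/4 + 208125/8 - 157/8*34225 - 1/8*(-6331625)) = -93998/(-5625/4 + 208125/8 - 5373325/8 + 6331625/8) = -93998/1155175/8 = -93998*8/1155175 = -751984/1155175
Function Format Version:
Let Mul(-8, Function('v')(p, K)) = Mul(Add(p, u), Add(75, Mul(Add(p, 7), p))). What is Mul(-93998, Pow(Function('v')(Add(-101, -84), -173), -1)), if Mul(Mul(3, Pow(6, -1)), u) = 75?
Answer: Rational(-751984, 1155175) ≈ -0.65097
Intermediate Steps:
u = 150 (u = Mul(2, 75) = 150)
Function('v')(p, K) = Mul(Rational(-1, 8), Add(75, Mul(p, Add(7, p))), Add(150, p)) (Function('v')(p, K) = Mul(Rational(-1, 8), Mul(Add(p, 150), Add(75, Mul(Add(p, 7), p)))) = Mul(Rational(-1, 8), Mul(Add(150, p), Add(75, Mul(Add(7, p), p)))) = Mul(Rational(-1, 8), Mul(Add(150, p), Add(75, Mul(p, Add(7, p))))) = Mul(Rational(-1, 8), Mul(Add(75, Mul(p, Add(7, p))), Add(150, p))) = Mul(Rational(-1, 8), Add(75, Mul(p, Add(7, p))), Add(150, p)))
Mul(-93998, Pow(Function('v')(Add(-101, -84), -173), -1)) = Mul(-93998, Pow(Add(Rational(-5625, 4), Mul(Rational(-1125, 8), Add(-101, -84)), Mul(Rational(-157, 8), Pow(Add(-101, -84), 2)), Mul(Rational(-1, 8), Pow(Add(-101, -84), 3))), -1)) = Mul(-93998, Pow(Add(Rational(-5625, 4), Mul(Rational(-1125, 8), -185), Mul(Rational(-157, 8), Pow(-185, 2)), Mul(Rational(-1, 8), Pow(-185, 3))), -1)) = Mul(-93998, Pow(Add(Rational(-5625, 4), Rational(208125, 8), Mul(Rational(-157, 8), 34225), Mul(Rational(-1, 8), -6331625)), -1)) = Mul(-93998, Pow(Add(Rational(-5625, 4), Rational(208125, 8), Rational(-5373325, 8), Rational(6331625, 8)), -1)) = Mul(-93998, Pow(Rational(1155175, 8), -1)) = Mul(-93998, Rational(8, 1155175)) = Rational(-751984, 1155175)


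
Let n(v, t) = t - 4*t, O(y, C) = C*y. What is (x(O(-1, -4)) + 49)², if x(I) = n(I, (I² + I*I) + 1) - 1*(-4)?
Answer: 2116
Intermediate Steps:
n(v, t) = -3*t
x(I) = 1 - 6*I² (x(I) = -3*((I² + I*I) + 1) - 1*(-4) = -3*((I² + I²) + 1) + 4 = -3*(2*I² + 1) + 4 = -3*(1 + 2*I²) + 4 = (-3 - 6*I²) + 4 = 1 - 6*I²)
(x(O(-1, -4)) + 49)² = ((1 - 6*(-4*(-1))²) + 49)² = ((1 - 6*4²) + 49)² = ((1 - 6*16) + 49)² = ((1 - 96) + 49)² = (-95 + 49)² = (-46)² = 2116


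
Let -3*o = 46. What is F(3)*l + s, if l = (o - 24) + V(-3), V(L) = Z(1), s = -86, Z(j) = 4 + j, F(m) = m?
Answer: -189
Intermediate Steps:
V(L) = 5 (V(L) = 4 + 1 = 5)
o = -46/3 (o = -⅓*46 = -46/3 ≈ -15.333)
l = -103/3 (l = (-46/3 - 24) + 5 = -118/3 + 5 = -103/3 ≈ -34.333)
F(3)*l + s = 3*(-103/3) - 86 = -103 - 86 = -189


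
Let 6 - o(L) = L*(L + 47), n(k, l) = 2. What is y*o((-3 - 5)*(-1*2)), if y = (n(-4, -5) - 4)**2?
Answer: -4008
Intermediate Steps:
o(L) = 6 - L*(47 + L) (o(L) = 6 - L*(L + 47) = 6 - L*(47 + L))
y = 4 (y = (2 - 4)**2 = (-2)**2 = 4)
y*o((-3 - 5)*(-1*2)) = 4*(6 - ((-3 - 5)*(-1*2))**2 - 47*(-3 - 5)*(-1*2)) = 4*(6 - (-8*(-2))**2 - (-376)*(-2)) = 4*(6 - 1*16**2 - 47*16) = 4*(6 - 1*256 - 752) = 4*(6 - 256 - 752) = 4*(-1002) = -4008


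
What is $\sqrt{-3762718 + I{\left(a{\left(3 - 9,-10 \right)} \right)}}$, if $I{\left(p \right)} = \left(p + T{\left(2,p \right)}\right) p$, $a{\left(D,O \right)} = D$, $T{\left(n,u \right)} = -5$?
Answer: $2 i \sqrt{940663} \approx 1939.8 i$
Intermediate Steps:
$I{\left(p \right)} = p \left(-5 + p\right)$ ($I{\left(p \right)} = \left(p - 5\right) p = \left(-5 + p\right) p = p \left(-5 + p\right)$)
$\sqrt{-3762718 + I{\left(a{\left(3 - 9,-10 \right)} \right)}} = \sqrt{-3762718 + \left(3 - 9\right) \left(-5 + \left(3 - 9\right)\right)} = \sqrt{-3762718 - 6 \left(-5 - 6\right)} = \sqrt{-3762718 - -66} = \sqrt{-3762718 + 66} = \sqrt{-3762652} = 2 i \sqrt{940663}$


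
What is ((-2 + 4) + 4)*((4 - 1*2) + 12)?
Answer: 84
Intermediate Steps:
((-2 + 4) + 4)*((4 - 1*2) + 12) = (2 + 4)*((4 - 2) + 12) = 6*(2 + 12) = 6*14 = 84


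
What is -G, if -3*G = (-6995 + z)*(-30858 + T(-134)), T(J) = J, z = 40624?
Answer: -1042229968/3 ≈ -3.4741e+8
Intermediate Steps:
G = 1042229968/3 (G = -(-6995 + 40624)*(-30858 - 134)/3 = -33629*(-30992)/3 = -1/3*(-1042229968) = 1042229968/3 ≈ 3.4741e+8)
-G = -1*1042229968/3 = -1042229968/3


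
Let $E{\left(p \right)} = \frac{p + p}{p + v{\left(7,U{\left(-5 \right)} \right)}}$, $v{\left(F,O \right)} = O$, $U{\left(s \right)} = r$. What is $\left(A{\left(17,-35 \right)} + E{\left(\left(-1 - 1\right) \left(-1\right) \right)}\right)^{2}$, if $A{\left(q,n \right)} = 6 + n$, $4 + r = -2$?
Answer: $900$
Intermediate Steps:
$r = -6$ ($r = -4 - 2 = -6$)
$U{\left(s \right)} = -6$
$E{\left(p \right)} = \frac{2 p}{-6 + p}$ ($E{\left(p \right)} = \frac{p + p}{p - 6} = \frac{2 p}{-6 + p}$)
$\left(A{\left(17,-35 \right)} + E{\left(\left(-1 - 1\right) \left(-1\right) \right)}\right)^{2} = \left(\left(6 - 35\right) + \frac{2 \left(-1 - 1\right) \left(-1\right)}{-6 + \left(-1 - 1\right) \left(-1\right)}\right)^{2} = \left(-29 + \frac{2 \left(\left(-2\right) \left(-1\right)\right)}{-6 - -2}\right)^{2} = \left(-29 + 2 \cdot 2 \frac{1}{-6 + 2}\right)^{2} = \left(-29 + 2 \cdot 2 \frac{1}{-4}\right)^{2} = \left(-29 + 2 \cdot 2 \left(- \frac{1}{4}\right)\right)^{2} = \left(-29 - 1\right)^{2} = \left(-30\right)^{2} = 900$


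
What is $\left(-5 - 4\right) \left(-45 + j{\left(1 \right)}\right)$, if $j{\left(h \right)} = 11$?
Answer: $306$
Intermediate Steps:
$\left(-5 - 4\right) \left(-45 + j{\left(1 \right)}\right) = \left(-5 - 4\right) \left(-45 + 11\right) = \left(-5 - 4\right) \left(-34\right) = \left(-9\right) \left(-34\right) = 306$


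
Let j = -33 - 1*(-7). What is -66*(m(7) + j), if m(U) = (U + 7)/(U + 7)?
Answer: 1650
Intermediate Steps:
j = -26 (j = -33 + 7 = -26)
m(U) = 1 (m(U) = (7 + U)/(7 + U) = 1)
-66*(m(7) + j) = -66*(1 - 26) = -66*(-25) = 1650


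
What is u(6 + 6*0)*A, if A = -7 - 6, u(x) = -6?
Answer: 78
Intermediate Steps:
A = -13
u(6 + 6*0)*A = -6*(-13) = 78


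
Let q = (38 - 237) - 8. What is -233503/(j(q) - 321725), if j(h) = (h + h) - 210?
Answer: 233503/322349 ≈ 0.72438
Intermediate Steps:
q = -207 (q = -199 - 8 = -207)
j(h) = -210 + 2*h (j(h) = 2*h - 210 = -210 + 2*h)
-233503/(j(q) - 321725) = -233503/((-210 + 2*(-207)) - 321725) = -233503/((-210 - 414) - 321725) = -233503/(-624 - 321725) = -233503/(-322349) = -233503*(-1/322349) = 233503/322349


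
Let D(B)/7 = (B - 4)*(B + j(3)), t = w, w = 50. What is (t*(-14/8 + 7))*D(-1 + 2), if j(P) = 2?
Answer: -33075/2 ≈ -16538.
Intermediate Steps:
t = 50
D(B) = 7*(-4 + B)*(2 + B) (D(B) = 7*((B - 4)*(B + 2)) = 7*((-4 + B)*(2 + B)) = 7*(-4 + B)*(2 + B))
(t*(-14/8 + 7))*D(-1 + 2) = (50*(-14/8 + 7))*(-56 - 14*(-1 + 2) + 7*(-1 + 2)²) = (50*(-14/8 + 7))*(-56 - 14*1 + 7*1²) = (50*(-7*¼ + 7))*(-56 - 14 + 7*1) = (50*(-7/4 + 7))*(-56 - 14 + 7) = (50*(21/4))*(-63) = (525/2)*(-63) = -33075/2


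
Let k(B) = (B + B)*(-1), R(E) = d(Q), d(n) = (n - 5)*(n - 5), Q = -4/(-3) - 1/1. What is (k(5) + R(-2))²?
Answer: 11236/81 ≈ 138.72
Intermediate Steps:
Q = ⅓ (Q = -4*(-⅓) - 1*1 = 4/3 - 1 = ⅓ ≈ 0.33333)
d(n) = (-5 + n)² (d(n) = (-5 + n)*(-5 + n) = (-5 + n)²)
R(E) = 196/9 (R(E) = (-5 + ⅓)² = (-14/3)² = 196/9)
k(B) = -2*B (k(B) = (2*B)*(-1) = -2*B)
(k(5) + R(-2))² = (-2*5 + 196/9)² = (-10 + 196/9)² = (106/9)² = 11236/81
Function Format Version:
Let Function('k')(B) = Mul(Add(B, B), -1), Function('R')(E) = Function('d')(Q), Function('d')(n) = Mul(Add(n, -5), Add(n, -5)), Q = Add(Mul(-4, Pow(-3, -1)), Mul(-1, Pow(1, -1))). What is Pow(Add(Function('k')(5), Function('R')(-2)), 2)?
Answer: Rational(11236, 81) ≈ 138.72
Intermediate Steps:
Q = Rational(1, 3) (Q = Add(Mul(-4, Rational(-1, 3)), Mul(-1, 1)) = Add(Rational(4, 3), -1) = Rational(1, 3) ≈ 0.33333)
Function('d')(n) = Pow(Add(-5, n), 2) (Function('d')(n) = Mul(Add(-5, n), Add(-5, n)) = Pow(Add(-5, n), 2))
Function('R')(E) = Rational(196, 9) (Function('R')(E) = Pow(Add(-5, Rational(1, 3)), 2) = Pow(Rational(-14, 3), 2) = Rational(196, 9))
Function('k')(B) = Mul(-2, B) (Function('k')(B) = Mul(Mul(2, B), -1) = Mul(-2, B))
Pow(Add(Function('k')(5), Function('R')(-2)), 2) = Pow(Add(Mul(-2, 5), Rational(196, 9)), 2) = Pow(Add(-10, Rational(196, 9)), 2) = Pow(Rational(106, 9), 2) = Rational(11236, 81)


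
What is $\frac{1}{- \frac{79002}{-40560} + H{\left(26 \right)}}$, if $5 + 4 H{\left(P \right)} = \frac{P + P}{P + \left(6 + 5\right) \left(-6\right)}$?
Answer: $\frac{169}{63} \approx 2.6825$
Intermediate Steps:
$H{\left(P \right)} = - \frac{5}{4} + \frac{P}{2 \left(-66 + P\right)}$ ($H{\left(P \right)} = - \frac{5}{4} + \frac{\left(P + P\right) \frac{1}{P + \left(6 + 5\right) \left(-6\right)}}{4} = - \frac{5}{4} + \frac{2 P \frac{1}{P + 11 \left(-6\right)}}{4} = - \frac{5}{4} + \frac{2 P \frac{1}{P - 66}}{4} = - \frac{5}{4} + \frac{2 P \frac{1}{-66 + P}}{4} = - \frac{5}{4} + \frac{P}{2 \left(-66 + P\right)}$)
$\frac{1}{- \frac{79002}{-40560} + H{\left(26 \right)}} = \frac{1}{- \frac{79002}{-40560} + \frac{3 \left(110 - 26\right)}{4 \left(-66 + 26\right)}} = \frac{1}{\left(-79002\right) \left(- \frac{1}{40560}\right) + \frac{3 \left(110 - 26\right)}{4 \left(-40\right)}} = \frac{1}{\frac{13167}{6760} + \frac{3}{4} \left(- \frac{1}{40}\right) 84} = \frac{1}{\frac{13167}{6760} - \frac{63}{40}} = \frac{1}{\frac{63}{169}} = \frac{169}{63}$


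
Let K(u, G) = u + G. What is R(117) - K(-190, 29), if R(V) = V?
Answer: 278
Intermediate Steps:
K(u, G) = G + u
R(117) - K(-190, 29) = 117 - (29 - 190) = 117 - 1*(-161) = 117 + 161 = 278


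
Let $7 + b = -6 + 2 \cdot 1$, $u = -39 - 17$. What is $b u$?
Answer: $616$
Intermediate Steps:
$u = -56$ ($u = -39 - 17 = -56$)
$b = -11$ ($b = -7 + \left(-6 + 2 \cdot 1\right) = -7 + \left(-6 + 2\right) = -7 - 4 = -11$)
$b u = \left(-11\right) \left(-56\right) = 616$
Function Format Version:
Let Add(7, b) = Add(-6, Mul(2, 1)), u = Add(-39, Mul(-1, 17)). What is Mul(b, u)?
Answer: 616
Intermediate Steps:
u = -56 (u = Add(-39, -17) = -56)
b = -11 (b = Add(-7, Add(-6, Mul(2, 1))) = Add(-7, Add(-6, 2)) = Add(-7, -4) = -11)
Mul(b, u) = Mul(-11, -56) = 616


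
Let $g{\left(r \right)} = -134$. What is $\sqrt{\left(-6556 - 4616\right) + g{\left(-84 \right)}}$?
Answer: $i \sqrt{11306} \approx 106.33 i$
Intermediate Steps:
$\sqrt{\left(-6556 - 4616\right) + g{\left(-84 \right)}} = \sqrt{\left(-6556 - 4616\right) - 134} = \sqrt{-11172 - 134} = \sqrt{-11306} = i \sqrt{11306}$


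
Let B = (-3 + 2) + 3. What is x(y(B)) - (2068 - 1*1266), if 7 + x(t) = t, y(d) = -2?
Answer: -811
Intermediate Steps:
B = 2 (B = -1 + 3 = 2)
x(t) = -7 + t
x(y(B)) - (2068 - 1*1266) = (-7 - 2) - (2068 - 1*1266) = -9 - (2068 - 1266) = -9 - 1*802 = -9 - 802 = -811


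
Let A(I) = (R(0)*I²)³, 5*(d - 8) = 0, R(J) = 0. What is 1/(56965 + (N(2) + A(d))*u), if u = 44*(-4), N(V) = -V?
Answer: 1/57317 ≈ 1.7447e-5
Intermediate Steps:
u = -176
d = 8 (d = 8 + (⅕)*0 = 8 + 0 = 8)
A(I) = 0 (A(I) = (0*I²)³ = 0³ = 0)
1/(56965 + (N(2) + A(d))*u) = 1/(56965 + (-1*2 + 0)*(-176)) = 1/(56965 + (-2 + 0)*(-176)) = 1/(56965 - 2*(-176)) = 1/(56965 + 352) = 1/57317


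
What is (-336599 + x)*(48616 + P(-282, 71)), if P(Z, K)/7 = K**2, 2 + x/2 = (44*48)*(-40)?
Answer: -42418252389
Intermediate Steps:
x = -168964 (x = -4 + 2*((44*48)*(-40)) = -4 + 2*(2112*(-40)) = -4 + 2*(-84480) = -4 - 168960 = -168964)
P(Z, K) = 7*K**2
(-336599 + x)*(48616 + P(-282, 71)) = (-336599 - 168964)*(48616 + 7*71**2) = -505563*(48616 + 7*5041) = -505563*(48616 + 35287) = -505563*83903 = -42418252389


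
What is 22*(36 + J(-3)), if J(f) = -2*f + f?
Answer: 858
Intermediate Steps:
J(f) = -f
22*(36 + J(-3)) = 22*(36 - 1*(-3)) = 22*(36 + 3) = 22*39 = 858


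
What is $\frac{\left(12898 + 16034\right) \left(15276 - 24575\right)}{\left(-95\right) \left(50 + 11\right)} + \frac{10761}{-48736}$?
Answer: $\frac{13111806163653}{282425120} \approx 46426.0$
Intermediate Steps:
$\frac{\left(12898 + 16034\right) \left(15276 - 24575\right)}{\left(-95\right) \left(50 + 11\right)} + \frac{10761}{-48736} = \frac{28932 \left(-9299\right)}{\left(-95\right) 61} + 10761 \left(- \frac{1}{48736}\right) = - \frac{269038668}{-5795} - \frac{10761}{48736} = \left(-269038668\right) \left(- \frac{1}{5795}\right) - \frac{10761}{48736} = \frac{269038668}{5795} - \frac{10761}{48736} = \frac{13111806163653}{282425120}$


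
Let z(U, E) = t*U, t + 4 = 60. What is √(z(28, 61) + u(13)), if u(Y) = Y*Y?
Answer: 3*√193 ≈ 41.677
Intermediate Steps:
t = 56 (t = -4 + 60 = 56)
z(U, E) = 56*U
u(Y) = Y²
√(z(28, 61) + u(13)) = √(56*28 + 13²) = √(1568 + 169) = √1737 = 3*√193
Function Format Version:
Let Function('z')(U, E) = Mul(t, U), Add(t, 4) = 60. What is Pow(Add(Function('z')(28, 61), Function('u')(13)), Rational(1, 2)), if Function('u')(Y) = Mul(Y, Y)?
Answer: Mul(3, Pow(193, Rational(1, 2))) ≈ 41.677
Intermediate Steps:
t = 56 (t = Add(-4, 60) = 56)
Function('z')(U, E) = Mul(56, U)
Function('u')(Y) = Pow(Y, 2)
Pow(Add(Function('z')(28, 61), Function('u')(13)), Rational(1, 2)) = Pow(Add(Mul(56, 28), Pow(13, 2)), Rational(1, 2)) = Pow(Add(1568, 169), Rational(1, 2)) = Pow(1737, Rational(1, 2)) = Mul(3, Pow(193, Rational(1, 2)))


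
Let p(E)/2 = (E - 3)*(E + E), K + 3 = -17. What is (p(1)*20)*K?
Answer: 3200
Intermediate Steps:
K = -20 (K = -3 - 17 = -20)
p(E) = 4*E*(-3 + E) (p(E) = 2*((E - 3)*(E + E)) = 2*((-3 + E)*(2*E)) = 2*(2*E*(-3 + E)) = 4*E*(-3 + E))
(p(1)*20)*K = ((4*1*(-3 + 1))*20)*(-20) = ((4*1*(-2))*20)*(-20) = -8*20*(-20) = -160*(-20) = 3200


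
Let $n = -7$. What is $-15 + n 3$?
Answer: $-36$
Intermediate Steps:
$-15 + n 3 = -15 - 21 = -36$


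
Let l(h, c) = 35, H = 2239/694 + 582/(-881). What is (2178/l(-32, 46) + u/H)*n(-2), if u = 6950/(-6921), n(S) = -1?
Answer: -3356717351734/54283167855 ≈ -61.837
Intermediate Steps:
H = 1568651/611414 (H = 2239*(1/694) + 582*(-1/881) = 2239/694 - 582/881 = 1568651/611414 ≈ 2.5656)
u = -6950/6921 (u = 6950*(-1/6921) = -6950/6921 ≈ -1.0042)
(2178/l(-32, 46) + u/H)*n(-2) = (2178/35 - 6950/(6921*1568651/611414))*(-1) = (2178*(1/35) - 6950/6921*611414/1568651)*(-1) = (2178/35 - 4249327300/10856633571)*(-1) = (3356717351734/54283167855)*(-1) = -3356717351734/54283167855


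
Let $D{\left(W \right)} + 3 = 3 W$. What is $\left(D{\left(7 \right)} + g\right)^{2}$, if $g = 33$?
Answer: $2601$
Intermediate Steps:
$D{\left(W \right)} = -3 + 3 W$
$\left(D{\left(7 \right)} + g\right)^{2} = \left(\left(-3 + 3 \cdot 7\right) + 33\right)^{2} = \left(\left(-3 + 21\right) + 33\right)^{2} = \left(18 + 33\right)^{2} = 51^{2} = 2601$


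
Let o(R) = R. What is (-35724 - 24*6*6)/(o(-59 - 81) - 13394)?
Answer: 18294/6767 ≈ 2.7034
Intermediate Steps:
(-35724 - 24*6*6)/(o(-59 - 81) - 13394) = (-35724 - 24*6*6)/((-59 - 81) - 13394) = (-35724 - 144*6)/(-140 - 13394) = (-35724 - 864)/(-13534) = -36588*(-1/13534) = 18294/6767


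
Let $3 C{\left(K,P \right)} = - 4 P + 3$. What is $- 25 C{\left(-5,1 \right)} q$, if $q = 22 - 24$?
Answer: $- \frac{50}{3} \approx -16.667$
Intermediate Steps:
$C{\left(K,P \right)} = 1 - \frac{4 P}{3}$ ($C{\left(K,P \right)} = \frac{- 4 P + 3}{3} = \frac{3 - 4 P}{3} = 1 - \frac{4 P}{3}$)
$q = -2$ ($q = 22 - 24 = -2$)
$- 25 C{\left(-5,1 \right)} q = - 25 \left(1 - \frac{4}{3}\right) \left(-2\right) = \left(-25\right) \left(- \frac{1}{3}\right) \left(-2\right) = \frac{25}{3} \left(-2\right) = - \frac{50}{3}$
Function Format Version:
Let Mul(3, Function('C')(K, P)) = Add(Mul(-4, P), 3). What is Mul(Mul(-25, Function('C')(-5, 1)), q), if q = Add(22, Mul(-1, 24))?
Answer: Rational(-50, 3) ≈ -16.667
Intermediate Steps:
Function('C')(K, P) = Add(1, Mul(Rational(-4, 3), P)) (Function('C')(K, P) = Mul(Rational(1, 3), Add(Mul(-4, P), 3)) = Mul(Rational(1, 3), Add(3, Mul(-4, P))) = Add(1, Mul(Rational(-4, 3), P)))
q = -2 (q = Add(22, -24) = -2)
Mul(Mul(-25, Function('C')(-5, 1)), q) = Mul(Mul(-25, Add(1, Mul(Rational(-4, 3), 1))), -2) = Mul(Mul(-25, Add(1, Rational(-4, 3))), -2) = Mul(Mul(-25, Rational(-1, 3)), -2) = Mul(Rational(25, 3), -2) = Rational(-50, 3)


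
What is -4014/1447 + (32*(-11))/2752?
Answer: -361121/124442 ≈ -2.9019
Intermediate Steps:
-4014/1447 + (32*(-11))/2752 = -4014*1/1447 - 352*1/2752 = -4014/1447 - 11/86 = -361121/124442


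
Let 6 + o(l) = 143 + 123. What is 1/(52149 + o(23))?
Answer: 1/52409 ≈ 1.9081e-5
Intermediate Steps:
o(l) = 260 (o(l) = -6 + (143 + 123) = -6 + 266 = 260)
1/(52149 + o(23)) = 1/(52149 + 260) = 1/52409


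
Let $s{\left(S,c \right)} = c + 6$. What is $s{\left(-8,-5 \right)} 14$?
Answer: $14$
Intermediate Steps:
$s{\left(S,c \right)} = 6 + c$
$s{\left(-8,-5 \right)} 14 = \left(6 - 5\right) 14 = 1 \cdot 14 = 14$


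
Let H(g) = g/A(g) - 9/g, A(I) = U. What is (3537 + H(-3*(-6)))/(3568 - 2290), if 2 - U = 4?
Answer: 7055/2556 ≈ 2.7602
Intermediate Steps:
U = -2 (U = 2 - 1*4 = 2 - 4 = -2)
A(I) = -2
H(g) = -9/g - g/2 (H(g) = g/(-2) - 9/g = g*(-1/2) - 9/g = -g/2 - 9/g = -9/g - g/2)
(3537 + H(-3*(-6)))/(3568 - 2290) = (3537 + (-9/((-3*(-6))) - (-3)*(-6)/2))/(3568 - 2290) = (3537 + (-9/18 - 1/2*18))/1278 = (3537 + (-9*1/18 - 9))*(1/1278) = (3537 + (-1/2 - 9))*(1/1278) = (3537 - 19/2)*(1/1278) = (7055/2)*(1/1278) = 7055/2556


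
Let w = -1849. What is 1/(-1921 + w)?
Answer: -1/3770 ≈ -0.00026525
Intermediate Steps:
1/(-1921 + w) = 1/(-1921 - 1849) = 1/(-3770) = -1/3770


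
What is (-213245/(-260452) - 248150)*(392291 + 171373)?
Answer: -9107535028408380/65113 ≈ -1.3987e+11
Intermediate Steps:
(-213245/(-260452) - 248150)*(392291 + 171373) = (-213245*(-1/260452) - 248150)*563664 = (213245/260452 - 248150)*563664 = -64630950555/260452*563664 = -9107535028408380/65113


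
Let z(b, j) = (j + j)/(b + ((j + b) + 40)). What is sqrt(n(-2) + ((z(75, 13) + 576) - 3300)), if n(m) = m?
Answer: 526*I*sqrt(406)/203 ≈ 52.21*I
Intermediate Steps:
z(b, j) = 2*j/(40 + j + 2*b) (z(b, j) = (2*j)/(b + ((b + j) + 40)) = (2*j)/(b + (40 + b + j)) = (2*j)/(40 + j + 2*b) = 2*j/(40 + j + 2*b))
sqrt(n(-2) + ((z(75, 13) + 576) - 3300)) = sqrt(-2 + ((2*13/(40 + 13 + 2*75) + 576) - 3300)) = sqrt(-2 + ((2*13/(40 + 13 + 150) + 576) - 3300)) = sqrt(-2 + ((2*13/203 + 576) - 3300)) = sqrt(-2 + ((2*13*(1/203) + 576) - 3300)) = sqrt(-2 + ((26/203 + 576) - 3300)) = sqrt(-2 + (116954/203 - 3300)) = sqrt(-2 - 552946/203) = sqrt(-553352/203) = 526*I*sqrt(406)/203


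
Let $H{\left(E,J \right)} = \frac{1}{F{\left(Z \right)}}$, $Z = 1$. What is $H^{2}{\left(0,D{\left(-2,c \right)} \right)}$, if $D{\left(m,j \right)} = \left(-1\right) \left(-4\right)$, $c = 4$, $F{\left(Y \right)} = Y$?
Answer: $1$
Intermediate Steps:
$D{\left(m,j \right)} = 4$
$H{\left(E,J \right)} = 1$ ($H{\left(E,J \right)} = 1^{-1} = 1$)
$H^{2}{\left(0,D{\left(-2,c \right)} \right)} = 1^{2} = 1$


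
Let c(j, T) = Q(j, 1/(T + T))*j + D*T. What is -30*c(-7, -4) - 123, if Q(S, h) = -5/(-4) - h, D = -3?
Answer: -777/4 ≈ -194.25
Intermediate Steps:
Q(S, h) = 5/4 - h (Q(S, h) = -5*(-¼) - h = 5/4 - h)
c(j, T) = -3*T + j*(5/4 - 1/(2*T)) (c(j, T) = (5/4 - 1/(T + T))*j - 3*T = (5/4 - 1/(2*T))*j - 3*T = j*(5/4 - 1/(2*T)) - 3*T = -3*T + j*(5/4 - 1/(2*T)))
-30*c(-7, -4) - 123 = -30*(-3*(-4) + (5/4)*(-7) - ½*(-7)/(-4)) - 123 = -30*(12 - 35/4 - ½*(-7)*(-¼)) - 123 = -30*(12 - 35/4 - 7/8) - 123 = -30*19/8 - 123 = -285/4 - 123 = -777/4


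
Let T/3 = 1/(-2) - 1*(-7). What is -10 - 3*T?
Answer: -137/2 ≈ -68.500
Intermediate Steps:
T = 39/2 (T = 3*(1/(-2) - 1*(-7)) = 3*(-½ + 7) = 3*(13/2) = 39/2 ≈ 19.500)
-10 - 3*T = -10 - 3*39/2 = -10 - 117/2 = -137/2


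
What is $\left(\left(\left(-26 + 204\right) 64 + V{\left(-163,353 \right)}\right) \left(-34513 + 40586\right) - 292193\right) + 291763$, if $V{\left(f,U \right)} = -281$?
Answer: $67476673$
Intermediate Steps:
$\left(\left(\left(-26 + 204\right) 64 + V{\left(-163,353 \right)}\right) \left(-34513 + 40586\right) - 292193\right) + 291763 = \left(\left(\left(-26 + 204\right) 64 - 281\right) \left(-34513 + 40586\right) - 292193\right) + 291763 = \left(\left(178 \cdot 64 - 281\right) 6073 - 292193\right) + 291763 = \left(\left(11392 - 281\right) 6073 - 292193\right) + 291763 = \left(11111 \cdot 6073 - 292193\right) + 291763 = \left(67477103 - 292193\right) + 291763 = 67184910 + 291763 = 67476673$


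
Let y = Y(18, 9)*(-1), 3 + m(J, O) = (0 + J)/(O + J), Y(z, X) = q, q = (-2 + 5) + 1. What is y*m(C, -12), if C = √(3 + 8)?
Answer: 1640/133 + 48*√11/133 ≈ 13.528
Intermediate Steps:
C = √11 ≈ 3.3166
q = 4 (q = 3 + 1 = 4)
Y(z, X) = 4
m(J, O) = -3 + J/(J + O) (m(J, O) = -3 + (0 + J)/(O + J) = -3 + J/(J + O))
y = -4 (y = 4*(-1) = -4)
y*m(C, -12) = -4*(-3*(-12) - 2*√11)/(√11 - 12) = -4*(36 - 2*√11)/(-12 + √11)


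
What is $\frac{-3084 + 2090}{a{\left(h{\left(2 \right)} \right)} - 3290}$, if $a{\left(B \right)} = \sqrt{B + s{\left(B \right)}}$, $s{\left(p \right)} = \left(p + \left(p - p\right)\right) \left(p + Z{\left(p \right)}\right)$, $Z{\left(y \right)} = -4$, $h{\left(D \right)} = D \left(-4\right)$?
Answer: $\frac{817565}{2706003} + \frac{497 \sqrt{22}}{2706003} \approx 0.30299$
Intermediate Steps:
$h{\left(D \right)} = - 4 D$
$s{\left(p \right)} = p \left(-4 + p\right)$ ($s{\left(p \right)} = \left(p + \left(p - p\right)\right) \left(p - 4\right) = \left(p + 0\right) \left(-4 + p\right) = p \left(-4 + p\right)$)
$a{\left(B \right)} = \sqrt{B + B \left(-4 + B\right)}$
$\frac{-3084 + 2090}{a{\left(h{\left(2 \right)} \right)} - 3290} = \frac{-3084 + 2090}{\sqrt{\left(-4\right) 2 \left(-3 - 8\right)} - 3290} = - \frac{994}{\sqrt{- 8 \left(-3 - 8\right)} - 3290} = - \frac{994}{\sqrt{\left(-8\right) \left(-11\right)} - 3290} = - \frac{994}{\sqrt{88} - 3290} = - \frac{994}{2 \sqrt{22} - 3290} = - \frac{994}{-3290 + 2 \sqrt{22}}$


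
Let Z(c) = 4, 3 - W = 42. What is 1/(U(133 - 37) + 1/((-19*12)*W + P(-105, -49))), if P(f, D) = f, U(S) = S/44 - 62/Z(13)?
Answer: -193314/2574569 ≈ -0.075086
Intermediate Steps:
W = -39 (W = 3 - 1*42 = 3 - 42 = -39)
U(S) = -31/2 + S/44 (U(S) = S/44 - 62/4 = S*(1/44) - 62*1/4 = S/44 - 31/2 = -31/2 + S/44)
1/(U(133 - 37) + 1/((-19*12)*W + P(-105, -49))) = 1/((-31/2 + (133 - 37)/44) + 1/(-19*12*(-39) - 105)) = 1/((-31/2 + (1/44)*96) + 1/(-228*(-39) - 105)) = 1/((-31/2 + 24/11) + 1/(8892 - 105)) = 1/(-293/22 + 1/8787) = 1/(-2574569/193314) = -193314/2574569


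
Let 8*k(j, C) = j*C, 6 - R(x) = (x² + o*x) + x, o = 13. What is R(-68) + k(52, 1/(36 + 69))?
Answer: -769847/210 ≈ -3665.9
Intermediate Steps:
R(x) = 6 - x² - 14*x (R(x) = 6 - ((x² + 13*x) + x) = 6 - (x² + 14*x) = 6 + (-x² - 14*x) = 6 - x² - 14*x)
k(j, C) = C*j/8 (k(j, C) = (j*C)/8 = (C*j)/8 = C*j/8)
R(-68) + k(52, 1/(36 + 69)) = (6 - 1*(-68)² - 14*(-68)) + (⅛)*52/(36 + 69) = (6 - 1*4624 + 952) + (⅛)*52/105 = (6 - 4624 + 952) + (⅛)*(1/105)*52 = -3666 + 13/210 = -769847/210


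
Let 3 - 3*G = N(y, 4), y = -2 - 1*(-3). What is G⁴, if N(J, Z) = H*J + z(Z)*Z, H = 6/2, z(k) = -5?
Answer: 160000/81 ≈ 1975.3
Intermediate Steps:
H = 3 (H = 6*(½) = 3)
y = 1 (y = -2 + 3 = 1)
N(J, Z) = -5*Z + 3*J (N(J, Z) = 3*J - 5*Z = -5*Z + 3*J)
G = 20/3 (G = 1 - (-5*4 + 3*1)/3 = 1 - (-20 + 3)/3 = 1 - ⅓*(-17) = 1 + 17/3 = 20/3 ≈ 6.6667)
G⁴ = (20/3)⁴ = 160000/81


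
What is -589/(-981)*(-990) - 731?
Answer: -144469/109 ≈ -1325.4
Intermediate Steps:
-589/(-981)*(-990) - 731 = -589*(-1/981)*(-990) - 731 = (589/981)*(-990) - 731 = -64790/109 - 731 = -144469/109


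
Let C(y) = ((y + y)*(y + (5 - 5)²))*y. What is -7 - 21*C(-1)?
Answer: 35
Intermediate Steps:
C(y) = 2*y³ (C(y) = ((2*y)*(y + 0²))*y = ((2*y)*(y + 0))*y = ((2*y)*y)*y = (2*y²)*y = 2*y³)
-7 - 21*C(-1) = -7 - 42*(-1)³ = -7 - 42*(-1) = -7 - 21*(-2) = -7 + 42 = 35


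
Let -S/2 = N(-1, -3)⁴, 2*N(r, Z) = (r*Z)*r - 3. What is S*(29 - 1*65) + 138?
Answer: 5970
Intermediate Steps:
N(r, Z) = -3/2 + Z*r²/2 (N(r, Z) = ((r*Z)*r - 3)/2 = ((Z*r)*r - 3)/2 = (Z*r² - 3)/2 = (-3 + Z*r²)/2 = -3/2 + Z*r²/2)
S = -162 (S = -2*(-3/2 + (½)*(-3)*(-1)²)⁴ = -2*(-3/2 + (½)*(-3)*1)⁴ = -2*(-3/2 - 3/2)⁴ = -2*(-3)⁴ = -2*81 = -162)
S*(29 - 1*65) + 138 = -162*(29 - 1*65) + 138 = -162*(29 - 65) + 138 = -162*(-36) + 138 = 5832 + 138 = 5970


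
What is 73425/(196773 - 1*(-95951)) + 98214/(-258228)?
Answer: -815767003/6299127756 ≈ -0.12950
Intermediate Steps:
73425/(196773 - 1*(-95951)) + 98214/(-258228) = 73425/(196773 + 95951) + 98214*(-1/258228) = 73425/292724 - 16369/43038 = -815767003/6299127756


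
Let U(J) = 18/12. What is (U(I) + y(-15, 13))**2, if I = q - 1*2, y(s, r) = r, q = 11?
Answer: 841/4 ≈ 210.25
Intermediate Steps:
I = 9 (I = 11 - 1*2 = 11 - 2 = 9)
U(J) = 3/2 (U(J) = 18*(1/12) = 3/2)
(U(I) + y(-15, 13))**2 = (3/2 + 13)**2 = (29/2)**2 = 841/4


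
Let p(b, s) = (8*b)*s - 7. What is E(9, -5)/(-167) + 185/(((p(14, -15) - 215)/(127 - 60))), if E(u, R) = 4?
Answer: -2077573/317634 ≈ -6.5408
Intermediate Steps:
p(b, s) = -7 + 8*b*s (p(b, s) = 8*b*s - 7 = -7 + 8*b*s)
E(9, -5)/(-167) + 185/(((p(14, -15) - 215)/(127 - 60))) = 4/(-167) + 185/((((-7 + 8*14*(-15)) - 215)/(127 - 60))) = 4*(-1/167) + 185/((((-7 - 1680) - 215)/67)) = -4/167 + 185/(((-1687 - 215)*(1/67))) = -4/167 + 185/((-1902*1/67)) = -4/167 + 185/(-1902/67) = -4/167 + 185*(-67/1902) = -4/167 - 12395/1902 = -2077573/317634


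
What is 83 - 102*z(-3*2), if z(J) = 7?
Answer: -631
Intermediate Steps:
83 - 102*z(-3*2) = 83 - 102*7 = 83 - 714 = -631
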